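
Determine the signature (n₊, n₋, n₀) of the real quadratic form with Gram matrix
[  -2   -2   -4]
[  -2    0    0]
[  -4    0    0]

Answer: (1, 1, 1)

Derivation:
step 0: pivot -2 → sign −
step 1: pivot 2 → sign +
step 2: row/col 2 already zero → sign 0
signature = (1, 1, 1)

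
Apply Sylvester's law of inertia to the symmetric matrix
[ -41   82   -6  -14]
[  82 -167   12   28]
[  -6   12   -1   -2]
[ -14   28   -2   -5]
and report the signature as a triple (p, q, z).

Answer: (0, 4, 0)

Derivation:
step 0: pivot -41 → sign −
step 1: pivot -3 → sign −
step 2: pivot -5/41 → sign −
step 3: pivot -1/5 → sign −
signature = (0, 4, 0)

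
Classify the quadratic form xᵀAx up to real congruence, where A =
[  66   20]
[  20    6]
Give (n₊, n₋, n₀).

Answer: (1, 1, 0)

Derivation:
step 0: pivot 66 → sign +
step 1: pivot -2/33 → sign −
signature = (1, 1, 0)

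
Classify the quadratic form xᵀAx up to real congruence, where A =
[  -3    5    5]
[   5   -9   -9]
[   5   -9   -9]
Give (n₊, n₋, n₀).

step 0: pivot -3 → sign −
step 1: pivot -2/3 → sign −
step 2: row/col 2 already zero → sign 0
signature = (0, 2, 1)

Answer: (0, 2, 1)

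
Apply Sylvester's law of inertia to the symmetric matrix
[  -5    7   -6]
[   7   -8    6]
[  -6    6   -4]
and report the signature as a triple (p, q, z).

step 0: pivot -5 → sign −
step 1: pivot 9/5 → sign +
step 2: row/col 2 already zero → sign 0
signature = (1, 1, 1)

Answer: (1, 1, 1)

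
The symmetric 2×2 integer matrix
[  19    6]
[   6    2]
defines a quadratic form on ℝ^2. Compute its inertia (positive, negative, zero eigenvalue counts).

step 0: pivot 19 → sign +
step 1: pivot 2/19 → sign +
signature = (2, 0, 0)

Answer: (2, 0, 0)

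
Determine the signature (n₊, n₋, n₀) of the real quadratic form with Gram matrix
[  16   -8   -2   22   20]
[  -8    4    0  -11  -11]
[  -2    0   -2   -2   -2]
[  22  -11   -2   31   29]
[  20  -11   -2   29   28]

Answer: (3, 2, 0)

Derivation:
step 0: pivot 16 → sign +
step 1: pivot -9/4 → sign −
step 2: pivot 4/9 → sign +
step 3: pivot 3/4 → sign +
step 4: pivot -1 → sign −
signature = (3, 2, 0)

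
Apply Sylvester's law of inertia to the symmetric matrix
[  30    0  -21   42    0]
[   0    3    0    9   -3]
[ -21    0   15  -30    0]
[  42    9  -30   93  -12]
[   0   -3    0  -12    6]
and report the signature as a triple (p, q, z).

step 0: pivot 30 → sign +
step 1: pivot 3 → sign +
step 2: pivot 3/10 → sign +
step 3: pivot 6 → sign +
step 4: pivot 3/2 → sign +
signature = (5, 0, 0)

Answer: (5, 0, 0)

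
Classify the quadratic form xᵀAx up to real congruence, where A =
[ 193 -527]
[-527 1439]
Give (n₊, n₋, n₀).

step 0: pivot 193 → sign +
step 1: pivot -2/193 → sign −
signature = (1, 1, 0)

Answer: (1, 1, 0)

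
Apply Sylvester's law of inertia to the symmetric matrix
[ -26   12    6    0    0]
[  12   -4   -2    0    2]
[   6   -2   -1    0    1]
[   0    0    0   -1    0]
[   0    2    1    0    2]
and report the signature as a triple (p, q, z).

Answer: (1, 3, 1)

Derivation:
step 0: pivot -26 → sign −
step 1: pivot 20/13 → sign +
step 2: pivot -1 → sign −
step 3: pivot -3/5 → sign −
step 4: row/col 4 already zero → sign 0
signature = (1, 3, 1)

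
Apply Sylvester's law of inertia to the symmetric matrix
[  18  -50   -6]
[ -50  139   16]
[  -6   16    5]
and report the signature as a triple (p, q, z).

Answer: (2, 1, 0)

Derivation:
step 0: pivot 18 → sign +
step 1: pivot 1/9 → sign +
step 2: pivot -1 → sign −
signature = (2, 1, 0)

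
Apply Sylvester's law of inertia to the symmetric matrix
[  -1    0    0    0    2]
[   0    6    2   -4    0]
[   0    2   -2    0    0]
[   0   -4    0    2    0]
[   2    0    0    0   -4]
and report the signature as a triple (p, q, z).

step 0: pivot -1 → sign −
step 1: pivot 6 → sign +
step 2: pivot -8/3 → sign −
step 3: row/col 3 already zero → sign 0
step 4: row/col 4 already zero → sign 0
signature = (1, 2, 2)

Answer: (1, 2, 2)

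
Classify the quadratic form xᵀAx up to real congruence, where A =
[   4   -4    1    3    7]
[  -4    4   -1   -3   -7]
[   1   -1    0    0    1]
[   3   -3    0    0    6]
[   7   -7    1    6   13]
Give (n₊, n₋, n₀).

Answer: (2, 2, 1)

Derivation:
step 0: pivot 4 → sign +
step 1: pivot -1/4 → sign −
step 2: pivot 3 → sign +
step 3: pivot -3 → sign −
step 4: row/col 4 already zero → sign 0
signature = (2, 2, 1)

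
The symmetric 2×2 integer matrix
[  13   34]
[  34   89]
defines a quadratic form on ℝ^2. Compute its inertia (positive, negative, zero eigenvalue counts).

step 0: pivot 13 → sign +
step 1: pivot 1/13 → sign +
signature = (2, 0, 0)

Answer: (2, 0, 0)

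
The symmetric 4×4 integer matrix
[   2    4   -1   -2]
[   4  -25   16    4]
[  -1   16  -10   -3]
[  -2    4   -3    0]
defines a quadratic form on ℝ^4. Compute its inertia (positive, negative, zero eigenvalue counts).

Answer: (2, 2, 0)

Derivation:
step 0: pivot 2 → sign +
step 1: pivot -33 → sign −
step 2: pivot -15/22 → sign −
step 3: pivot 2/15 → sign +
signature = (2, 2, 0)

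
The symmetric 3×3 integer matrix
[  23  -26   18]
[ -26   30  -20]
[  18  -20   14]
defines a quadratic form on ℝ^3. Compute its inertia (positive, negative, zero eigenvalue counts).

Answer: (2, 1, 0)

Derivation:
step 0: pivot 23 → sign +
step 1: pivot 14/23 → sign +
step 2: pivot -2/7 → sign −
signature = (2, 1, 0)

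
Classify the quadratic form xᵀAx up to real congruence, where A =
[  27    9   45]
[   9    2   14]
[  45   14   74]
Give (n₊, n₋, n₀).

step 0: pivot 27 → sign +
step 1: pivot -1 → sign −
step 2: row/col 2 already zero → sign 0
signature = (1, 1, 1)

Answer: (1, 1, 1)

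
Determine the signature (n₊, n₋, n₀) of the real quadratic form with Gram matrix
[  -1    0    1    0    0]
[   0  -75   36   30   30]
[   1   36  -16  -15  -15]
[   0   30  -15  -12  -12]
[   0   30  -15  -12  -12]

step 0: pivot -1 → sign −
step 1: pivot -75 → sign −
step 2: pivot 57/25 → sign +
step 3: pivot -3/19 → sign −
step 4: row/col 4 already zero → sign 0
signature = (1, 3, 1)

Answer: (1, 3, 1)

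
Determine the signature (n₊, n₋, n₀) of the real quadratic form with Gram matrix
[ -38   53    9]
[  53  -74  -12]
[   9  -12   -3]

Answer: (1, 2, 0)

Derivation:
step 0: pivot -38 → sign −
step 1: pivot -3/38 → sign −
step 2: pivot 3 → sign +
signature = (1, 2, 0)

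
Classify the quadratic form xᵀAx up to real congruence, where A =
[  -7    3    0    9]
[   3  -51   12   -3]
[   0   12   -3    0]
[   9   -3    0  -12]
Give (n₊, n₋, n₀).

step 0: pivot -7 → sign −
step 1: pivot -348/7 → sign −
step 2: pivot -3/29 → sign −
step 3: row/col 3 already zero → sign 0
signature = (0, 3, 1)

Answer: (0, 3, 1)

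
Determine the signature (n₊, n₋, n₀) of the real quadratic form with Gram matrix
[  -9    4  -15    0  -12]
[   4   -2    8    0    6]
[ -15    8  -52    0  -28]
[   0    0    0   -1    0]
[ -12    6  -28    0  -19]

Answer: (0, 5, 0)

Derivation:
step 0: pivot -9 → sign −
step 1: pivot -2/9 → sign −
step 2: pivot -19 → sign −
step 3: pivot -1 → sign −
step 4: pivot -3/19 → sign −
signature = (0, 5, 0)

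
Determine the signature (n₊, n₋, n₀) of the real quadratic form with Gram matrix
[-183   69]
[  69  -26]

Answer: (1, 1, 0)

Derivation:
step 0: pivot -183 → sign −
step 1: pivot 1/61 → sign +
signature = (1, 1, 0)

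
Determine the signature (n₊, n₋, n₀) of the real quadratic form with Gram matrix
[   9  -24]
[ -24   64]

step 0: pivot 9 → sign +
step 1: row/col 1 already zero → sign 0
signature = (1, 0, 1)

Answer: (1, 0, 1)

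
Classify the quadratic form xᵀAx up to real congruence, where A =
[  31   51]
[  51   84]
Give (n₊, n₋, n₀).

Answer: (2, 0, 0)

Derivation:
step 0: pivot 31 → sign +
step 1: pivot 3/31 → sign +
signature = (2, 0, 0)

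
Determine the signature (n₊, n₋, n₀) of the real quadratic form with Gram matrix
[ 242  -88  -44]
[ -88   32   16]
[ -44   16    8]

step 0: pivot 242 → sign +
step 1: row/col 1 already zero → sign 0
step 2: row/col 2 already zero → sign 0
signature = (1, 0, 2)

Answer: (1, 0, 2)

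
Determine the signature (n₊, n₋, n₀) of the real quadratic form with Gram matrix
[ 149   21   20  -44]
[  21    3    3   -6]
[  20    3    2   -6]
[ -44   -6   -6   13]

Answer: (2, 2, 0)

Derivation:
step 0: pivot 149 → sign +
step 1: pivot 6/149 → sign +
step 2: pivot -3/2 → sign −
step 3: pivot -1/3 → sign −
signature = (2, 2, 0)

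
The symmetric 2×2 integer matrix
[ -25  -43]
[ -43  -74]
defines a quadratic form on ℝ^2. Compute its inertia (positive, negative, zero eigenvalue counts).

step 0: pivot -25 → sign −
step 1: pivot -1/25 → sign −
signature = (0, 2, 0)

Answer: (0, 2, 0)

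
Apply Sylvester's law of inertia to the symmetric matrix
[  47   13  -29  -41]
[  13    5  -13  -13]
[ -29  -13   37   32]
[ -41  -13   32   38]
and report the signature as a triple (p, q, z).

Answer: (3, 1, 0)

Derivation:
step 0: pivot 47 → sign +
step 1: pivot 66/47 → sign +
step 2: pivot 16/11 → sign +
step 3: pivot -3/16 → sign −
signature = (3, 1, 0)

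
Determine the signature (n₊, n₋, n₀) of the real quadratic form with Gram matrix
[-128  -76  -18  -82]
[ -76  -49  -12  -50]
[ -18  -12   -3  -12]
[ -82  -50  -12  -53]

step 0: pivot -128 → sign −
step 1: pivot -31/8 → sign −
step 2: pivot -3/124 → sign −
step 3: row/col 3 already zero → sign 0
signature = (0, 3, 1)

Answer: (0, 3, 1)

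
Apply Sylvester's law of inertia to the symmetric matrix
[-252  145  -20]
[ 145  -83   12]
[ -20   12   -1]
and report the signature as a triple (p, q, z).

Answer: (2, 1, 0)

Derivation:
step 0: pivot -252 → sign −
step 1: pivot 109/252 → sign +
step 2: pivot 3/109 → sign +
signature = (2, 1, 0)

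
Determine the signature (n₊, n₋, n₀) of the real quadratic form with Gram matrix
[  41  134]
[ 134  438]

step 0: pivot 41 → sign +
step 1: pivot 2/41 → sign +
signature = (2, 0, 0)

Answer: (2, 0, 0)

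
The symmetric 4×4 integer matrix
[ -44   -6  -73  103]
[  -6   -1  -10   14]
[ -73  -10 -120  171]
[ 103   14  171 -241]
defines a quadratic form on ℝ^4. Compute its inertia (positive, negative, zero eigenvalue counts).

step 0: pivot -44 → sign −
step 1: pivot -2/11 → sign −
step 2: pivot 9/8 → sign +
step 3: pivot 1/9 → sign +
signature = (2, 2, 0)

Answer: (2, 2, 0)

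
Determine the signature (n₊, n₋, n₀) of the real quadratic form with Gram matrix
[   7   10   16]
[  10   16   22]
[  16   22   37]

step 0: pivot 7 → sign +
step 1: pivot 12/7 → sign +
step 2: row/col 2 already zero → sign 0
signature = (2, 0, 1)

Answer: (2, 0, 1)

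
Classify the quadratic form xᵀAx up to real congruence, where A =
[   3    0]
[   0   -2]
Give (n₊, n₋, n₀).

step 0: pivot 3 → sign +
step 1: pivot -2 → sign −
signature = (1, 1, 0)

Answer: (1, 1, 0)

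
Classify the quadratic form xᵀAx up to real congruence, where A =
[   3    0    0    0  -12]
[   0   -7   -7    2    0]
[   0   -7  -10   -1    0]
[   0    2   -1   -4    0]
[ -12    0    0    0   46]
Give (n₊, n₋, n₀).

Answer: (1, 4, 0)

Derivation:
step 0: pivot 3 → sign +
step 1: pivot -7 → sign −
step 2: pivot -3 → sign −
step 3: pivot -3/7 → sign −
step 4: pivot -2 → sign −
signature = (1, 4, 0)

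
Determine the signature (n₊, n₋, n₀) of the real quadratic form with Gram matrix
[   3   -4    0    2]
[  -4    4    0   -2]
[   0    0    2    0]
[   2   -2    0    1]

step 0: pivot 3 → sign +
step 1: pivot -4/3 → sign −
step 2: pivot 2 → sign +
step 3: row/col 3 already zero → sign 0
signature = (2, 1, 1)

Answer: (2, 1, 1)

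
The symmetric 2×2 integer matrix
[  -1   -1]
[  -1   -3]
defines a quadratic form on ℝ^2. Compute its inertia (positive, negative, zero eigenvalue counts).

step 0: pivot -1 → sign −
step 1: pivot -2 → sign −
signature = (0, 2, 0)

Answer: (0, 2, 0)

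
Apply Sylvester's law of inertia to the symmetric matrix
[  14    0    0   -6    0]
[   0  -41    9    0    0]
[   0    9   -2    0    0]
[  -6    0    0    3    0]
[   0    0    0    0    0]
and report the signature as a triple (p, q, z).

step 0: pivot 14 → sign +
step 1: pivot -41 → sign −
step 2: pivot -1/41 → sign −
step 3: pivot 3/7 → sign +
step 4: row/col 4 already zero → sign 0
signature = (2, 2, 1)

Answer: (2, 2, 1)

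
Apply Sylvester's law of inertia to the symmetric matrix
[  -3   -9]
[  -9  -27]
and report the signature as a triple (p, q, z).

Answer: (0, 1, 1)

Derivation:
step 0: pivot -3 → sign −
step 1: row/col 1 already zero → sign 0
signature = (0, 1, 1)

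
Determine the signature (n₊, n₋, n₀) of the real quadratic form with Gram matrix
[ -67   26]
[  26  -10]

Answer: (1, 1, 0)

Derivation:
step 0: pivot -67 → sign −
step 1: pivot 6/67 → sign +
signature = (1, 1, 0)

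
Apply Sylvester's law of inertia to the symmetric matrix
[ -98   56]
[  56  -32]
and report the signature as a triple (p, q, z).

Answer: (0, 1, 1)

Derivation:
step 0: pivot -98 → sign −
step 1: row/col 1 already zero → sign 0
signature = (0, 1, 1)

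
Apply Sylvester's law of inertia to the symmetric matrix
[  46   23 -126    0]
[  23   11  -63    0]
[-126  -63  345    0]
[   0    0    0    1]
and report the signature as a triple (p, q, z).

Answer: (2, 2, 0)

Derivation:
step 0: pivot 46 → sign +
step 1: pivot -1/2 → sign −
step 2: pivot -3/23 → sign −
step 3: pivot 1 → sign +
signature = (2, 2, 0)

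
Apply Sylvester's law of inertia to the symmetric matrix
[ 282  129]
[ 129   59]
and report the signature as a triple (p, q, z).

step 0: pivot 282 → sign +
step 1: pivot -1/94 → sign −
signature = (1, 1, 0)

Answer: (1, 1, 0)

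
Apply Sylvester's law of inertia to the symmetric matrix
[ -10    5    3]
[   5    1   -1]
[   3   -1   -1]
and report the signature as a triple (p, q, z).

Answer: (1, 2, 0)

Derivation:
step 0: pivot -10 → sign −
step 1: pivot 7/2 → sign +
step 2: pivot -6/35 → sign −
signature = (1, 2, 0)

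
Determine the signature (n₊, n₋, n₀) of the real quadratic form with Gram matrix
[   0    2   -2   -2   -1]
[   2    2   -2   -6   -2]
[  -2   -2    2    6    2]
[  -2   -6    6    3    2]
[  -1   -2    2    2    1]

step 0: pivot 2 → sign +
step 1: pivot -2 → sign −
step 2: pivot -7 → sign −
step 3: pivot 1/14 → sign +
step 4: row/col 4 already zero → sign 0
signature = (2, 2, 1)

Answer: (2, 2, 1)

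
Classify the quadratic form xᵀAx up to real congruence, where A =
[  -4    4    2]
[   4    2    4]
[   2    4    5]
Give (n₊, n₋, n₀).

step 0: pivot -4 → sign −
step 1: pivot 6 → sign +
step 2: row/col 2 already zero → sign 0
signature = (1, 1, 1)

Answer: (1, 1, 1)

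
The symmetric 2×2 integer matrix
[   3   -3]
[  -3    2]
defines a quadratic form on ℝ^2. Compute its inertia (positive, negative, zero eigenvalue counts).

Answer: (1, 1, 0)

Derivation:
step 0: pivot 3 → sign +
step 1: pivot -1 → sign −
signature = (1, 1, 0)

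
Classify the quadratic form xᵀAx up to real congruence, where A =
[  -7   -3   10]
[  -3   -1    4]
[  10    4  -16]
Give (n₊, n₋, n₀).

Answer: (1, 2, 0)

Derivation:
step 0: pivot -7 → sign −
step 1: pivot 2/7 → sign +
step 2: pivot -2 → sign −
signature = (1, 2, 0)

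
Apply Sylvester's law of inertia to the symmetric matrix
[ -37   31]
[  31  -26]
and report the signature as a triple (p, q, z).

Answer: (0, 2, 0)

Derivation:
step 0: pivot -37 → sign −
step 1: pivot -1/37 → sign −
signature = (0, 2, 0)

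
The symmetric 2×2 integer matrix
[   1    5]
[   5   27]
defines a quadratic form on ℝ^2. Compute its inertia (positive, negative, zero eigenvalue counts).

step 0: pivot 1 → sign +
step 1: pivot 2 → sign +
signature = (2, 0, 0)

Answer: (2, 0, 0)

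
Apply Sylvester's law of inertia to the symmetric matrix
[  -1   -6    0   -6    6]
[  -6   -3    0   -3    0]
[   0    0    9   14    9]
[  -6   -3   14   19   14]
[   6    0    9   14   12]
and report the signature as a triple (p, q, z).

step 0: pivot -1 → sign −
step 1: pivot 33 → sign +
step 2: pivot 9 → sign +
step 3: pivot 2/9 → sign +
step 4: pivot -3/11 → sign −
signature = (3, 2, 0)

Answer: (3, 2, 0)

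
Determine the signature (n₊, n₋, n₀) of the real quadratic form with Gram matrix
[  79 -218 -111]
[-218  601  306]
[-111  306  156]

Answer: (2, 1, 0)

Derivation:
step 0: pivot 79 → sign +
step 1: pivot -45/79 → sign −
step 2: pivot 1/5 → sign +
signature = (2, 1, 0)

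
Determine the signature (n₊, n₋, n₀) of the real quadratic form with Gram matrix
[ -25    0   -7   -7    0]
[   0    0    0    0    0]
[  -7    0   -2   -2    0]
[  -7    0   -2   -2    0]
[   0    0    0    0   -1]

Answer: (0, 3, 2)

Derivation:
step 0: pivot -25 → sign −
step 1: pivot -1/25 → sign −
step 2: pivot -1 → sign −
step 3: row/col 3 already zero → sign 0
step 4: row/col 4 already zero → sign 0
signature = (0, 3, 2)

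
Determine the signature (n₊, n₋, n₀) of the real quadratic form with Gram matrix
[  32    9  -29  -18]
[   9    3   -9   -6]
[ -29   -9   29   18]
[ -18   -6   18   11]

Answer: (3, 1, 0)

Derivation:
step 0: pivot 32 → sign +
step 1: pivot 15/32 → sign +
step 2: pivot 6/5 → sign +
step 3: pivot -1 → sign −
signature = (3, 1, 0)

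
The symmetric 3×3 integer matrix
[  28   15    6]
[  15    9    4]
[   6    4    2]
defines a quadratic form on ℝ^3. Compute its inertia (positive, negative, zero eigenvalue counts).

step 0: pivot 28 → sign +
step 1: pivot 27/28 → sign +
step 2: pivot 2/27 → sign +
signature = (3, 0, 0)

Answer: (3, 0, 0)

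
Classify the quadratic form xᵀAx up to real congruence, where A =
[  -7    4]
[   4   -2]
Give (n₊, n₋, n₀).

Answer: (1, 1, 0)

Derivation:
step 0: pivot -7 → sign −
step 1: pivot 2/7 → sign +
signature = (1, 1, 0)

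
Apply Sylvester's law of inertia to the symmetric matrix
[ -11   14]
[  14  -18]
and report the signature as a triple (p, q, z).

step 0: pivot -11 → sign −
step 1: pivot -2/11 → sign −
signature = (0, 2, 0)

Answer: (0, 2, 0)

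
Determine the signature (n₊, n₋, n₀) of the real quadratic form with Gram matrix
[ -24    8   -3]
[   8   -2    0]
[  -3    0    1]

Answer: (1, 2, 0)

Derivation:
step 0: pivot -24 → sign −
step 1: pivot 2/3 → sign +
step 2: pivot -1/8 → sign −
signature = (1, 2, 0)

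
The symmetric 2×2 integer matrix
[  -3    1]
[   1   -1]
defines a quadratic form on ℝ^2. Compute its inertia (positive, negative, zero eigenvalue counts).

step 0: pivot -3 → sign −
step 1: pivot -2/3 → sign −
signature = (0, 2, 0)

Answer: (0, 2, 0)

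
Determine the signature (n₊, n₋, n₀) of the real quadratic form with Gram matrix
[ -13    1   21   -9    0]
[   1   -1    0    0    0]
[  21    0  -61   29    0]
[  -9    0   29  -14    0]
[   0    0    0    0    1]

Answer: (1, 4, 0)

Derivation:
step 0: pivot -13 → sign −
step 1: pivot -12/13 → sign −
step 2: pivot -97/4 → sign −
step 3: pivot -1/97 → sign −
step 4: pivot 1 → sign +
signature = (1, 4, 0)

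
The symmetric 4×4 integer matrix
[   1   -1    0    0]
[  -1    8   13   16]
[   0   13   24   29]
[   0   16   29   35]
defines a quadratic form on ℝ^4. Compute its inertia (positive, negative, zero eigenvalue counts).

Answer: (3, 1, 0)

Derivation:
step 0: pivot 1 → sign +
step 1: pivot 7 → sign +
step 2: pivot -1/7 → sign −
step 3: pivot 2 → sign +
signature = (3, 1, 0)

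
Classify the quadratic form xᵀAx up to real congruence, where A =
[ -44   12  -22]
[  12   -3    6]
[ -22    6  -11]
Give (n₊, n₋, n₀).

Answer: (1, 1, 1)

Derivation:
step 0: pivot -44 → sign −
step 1: pivot 3/11 → sign +
step 2: row/col 2 already zero → sign 0
signature = (1, 1, 1)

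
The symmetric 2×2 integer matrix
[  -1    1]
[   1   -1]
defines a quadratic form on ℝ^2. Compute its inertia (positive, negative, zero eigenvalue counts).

step 0: pivot -1 → sign −
step 1: row/col 1 already zero → sign 0
signature = (0, 1, 1)

Answer: (0, 1, 1)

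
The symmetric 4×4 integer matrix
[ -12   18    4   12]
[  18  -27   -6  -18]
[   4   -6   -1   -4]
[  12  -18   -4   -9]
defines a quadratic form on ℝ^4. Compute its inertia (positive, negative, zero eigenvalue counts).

step 0: pivot -12 → sign −
step 1: pivot 1/3 → sign +
step 2: pivot 3 → sign +
step 3: row/col 3 already zero → sign 0
signature = (2, 1, 1)

Answer: (2, 1, 1)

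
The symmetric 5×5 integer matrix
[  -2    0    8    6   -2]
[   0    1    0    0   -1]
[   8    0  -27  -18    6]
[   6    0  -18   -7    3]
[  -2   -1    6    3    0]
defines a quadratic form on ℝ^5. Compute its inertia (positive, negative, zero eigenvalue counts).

step 0: pivot -2 → sign −
step 1: pivot 1 → sign +
step 2: pivot 5 → sign +
step 3: pivot 19/5 → sign +
step 4: pivot 2/19 → sign +
signature = (4, 1, 0)

Answer: (4, 1, 0)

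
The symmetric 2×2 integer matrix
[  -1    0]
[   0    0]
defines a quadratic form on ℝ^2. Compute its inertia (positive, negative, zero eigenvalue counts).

step 0: pivot -1 → sign −
step 1: row/col 1 already zero → sign 0
signature = (0, 1, 1)

Answer: (0, 1, 1)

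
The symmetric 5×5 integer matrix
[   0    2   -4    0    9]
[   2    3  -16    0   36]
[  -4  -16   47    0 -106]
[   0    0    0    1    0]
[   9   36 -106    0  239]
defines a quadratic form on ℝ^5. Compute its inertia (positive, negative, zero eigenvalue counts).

Answer: (2, 3, 0)

Derivation:
step 0: pivot 3 → sign +
step 1: pivot -4/3 → sign −
step 2: pivot -5 → sign −
step 3: pivot 1 → sign +
step 4: pivot -1/20 → sign −
signature = (2, 3, 0)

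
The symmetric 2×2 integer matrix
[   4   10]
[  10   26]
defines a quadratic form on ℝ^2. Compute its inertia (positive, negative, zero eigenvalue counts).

step 0: pivot 4 → sign +
step 1: pivot 1 → sign +
signature = (2, 0, 0)

Answer: (2, 0, 0)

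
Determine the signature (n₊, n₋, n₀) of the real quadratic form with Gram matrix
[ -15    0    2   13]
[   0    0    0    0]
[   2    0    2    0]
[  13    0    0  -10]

step 0: pivot -15 → sign −
step 1: pivot 34/15 → sign +
step 2: pivot -1/17 → sign −
step 3: row/col 3 already zero → sign 0
signature = (1, 2, 1)

Answer: (1, 2, 1)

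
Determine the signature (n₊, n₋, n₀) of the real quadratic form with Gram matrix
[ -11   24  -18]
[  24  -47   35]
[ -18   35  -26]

Answer: (2, 1, 0)

Derivation:
step 0: pivot -11 → sign −
step 1: pivot 59/11 → sign +
step 2: pivot 3/59 → sign +
signature = (2, 1, 0)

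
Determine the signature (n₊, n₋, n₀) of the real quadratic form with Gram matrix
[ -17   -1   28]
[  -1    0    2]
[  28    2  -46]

Answer: (1, 2, 0)

Derivation:
step 0: pivot -17 → sign −
step 1: pivot 1/17 → sign +
step 2: pivot -2 → sign −
signature = (1, 2, 0)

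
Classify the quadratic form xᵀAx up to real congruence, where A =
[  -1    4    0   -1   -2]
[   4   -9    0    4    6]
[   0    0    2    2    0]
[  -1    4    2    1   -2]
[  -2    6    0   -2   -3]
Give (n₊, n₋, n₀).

step 0: pivot -1 → sign −
step 1: pivot 7 → sign +
step 2: pivot 2 → sign +
step 3: pivot 3/7 → sign +
step 4: row/col 4 already zero → sign 0
signature = (3, 1, 1)

Answer: (3, 1, 1)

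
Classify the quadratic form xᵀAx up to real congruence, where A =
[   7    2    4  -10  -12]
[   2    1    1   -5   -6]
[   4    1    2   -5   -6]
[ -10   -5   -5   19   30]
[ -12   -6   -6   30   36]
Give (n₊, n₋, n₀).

step 0: pivot 7 → sign +
step 1: pivot 3/7 → sign +
step 2: pivot -1/3 → sign −
step 3: pivot -6 → sign −
step 4: row/col 4 already zero → sign 0
signature = (2, 2, 1)

Answer: (2, 2, 1)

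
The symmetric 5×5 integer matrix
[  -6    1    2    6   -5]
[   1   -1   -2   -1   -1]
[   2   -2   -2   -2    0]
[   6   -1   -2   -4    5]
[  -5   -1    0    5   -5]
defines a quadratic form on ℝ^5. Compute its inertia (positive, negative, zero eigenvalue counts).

step 0: pivot -6 → sign −
step 1: pivot -5/6 → sign −
step 2: pivot 2 → sign +
step 3: pivot 2 → sign +
step 4: pivot 6/5 → sign +
signature = (3, 2, 0)

Answer: (3, 2, 0)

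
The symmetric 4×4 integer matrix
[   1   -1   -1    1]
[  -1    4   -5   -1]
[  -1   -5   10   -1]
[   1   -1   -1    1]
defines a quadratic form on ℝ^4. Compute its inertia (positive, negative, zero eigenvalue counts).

Answer: (2, 1, 1)

Derivation:
step 0: pivot 1 → sign +
step 1: pivot 3 → sign +
step 2: pivot -3 → sign −
step 3: row/col 3 already zero → sign 0
signature = (2, 1, 1)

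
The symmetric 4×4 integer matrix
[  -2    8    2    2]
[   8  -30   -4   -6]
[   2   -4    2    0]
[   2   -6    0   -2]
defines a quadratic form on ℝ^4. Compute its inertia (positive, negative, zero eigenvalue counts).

step 0: pivot -2 → sign −
step 1: pivot 2 → sign +
step 2: pivot -4 → sign −
step 3: pivot -1 → sign −
signature = (1, 3, 0)

Answer: (1, 3, 0)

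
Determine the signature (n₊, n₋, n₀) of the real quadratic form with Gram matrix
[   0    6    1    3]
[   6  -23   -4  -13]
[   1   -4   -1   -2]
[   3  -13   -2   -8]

step 0: pivot -23 → sign −
step 1: pivot 36/23 → sign +
step 2: pivot -11/36 → sign −
step 3: pivot -6/11 → sign −
signature = (1, 3, 0)

Answer: (1, 3, 0)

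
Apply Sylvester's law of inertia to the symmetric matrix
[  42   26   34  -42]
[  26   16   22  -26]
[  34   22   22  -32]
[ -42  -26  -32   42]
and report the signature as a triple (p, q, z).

Answer: (2, 2, 0)

Derivation:
step 0: pivot 42 → sign +
step 1: pivot -2/21 → sign −
step 2: pivot 4 → sign +
step 3: pivot -1 → sign −
signature = (2, 2, 0)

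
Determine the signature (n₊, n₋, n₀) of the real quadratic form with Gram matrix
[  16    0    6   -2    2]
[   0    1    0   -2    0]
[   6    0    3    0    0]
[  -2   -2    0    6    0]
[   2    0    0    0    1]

step 0: pivot 16 → sign +
step 1: pivot 1 → sign +
step 2: pivot 3/4 → sign +
step 3: pivot 1 → sign +
step 4: pivot -1 → sign −
signature = (4, 1, 0)

Answer: (4, 1, 0)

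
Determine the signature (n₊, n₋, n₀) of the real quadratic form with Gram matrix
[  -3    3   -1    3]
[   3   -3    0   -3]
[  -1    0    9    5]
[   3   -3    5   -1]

step 0: pivot -3 → sign −
step 1: pivot 28/3 → sign +
step 2: pivot -3/28 → sign −
step 3: pivot 2 → sign +
signature = (2, 2, 0)

Answer: (2, 2, 0)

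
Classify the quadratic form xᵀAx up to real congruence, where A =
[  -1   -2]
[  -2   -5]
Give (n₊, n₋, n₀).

step 0: pivot -1 → sign −
step 1: pivot -1 → sign −
signature = (0, 2, 0)

Answer: (0, 2, 0)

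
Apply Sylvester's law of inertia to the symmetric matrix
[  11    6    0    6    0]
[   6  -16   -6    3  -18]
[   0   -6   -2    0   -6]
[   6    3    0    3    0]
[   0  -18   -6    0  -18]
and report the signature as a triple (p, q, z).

step 0: pivot 11 → sign +
step 1: pivot -212/11 → sign −
step 2: pivot -7/53 → sign −
step 3: pivot -3/14 → sign −
step 4: row/col 4 already zero → sign 0
signature = (1, 3, 1)

Answer: (1, 3, 1)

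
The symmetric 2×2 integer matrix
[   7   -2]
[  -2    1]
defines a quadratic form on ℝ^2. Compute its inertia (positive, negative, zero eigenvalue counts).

step 0: pivot 7 → sign +
step 1: pivot 3/7 → sign +
signature = (2, 0, 0)

Answer: (2, 0, 0)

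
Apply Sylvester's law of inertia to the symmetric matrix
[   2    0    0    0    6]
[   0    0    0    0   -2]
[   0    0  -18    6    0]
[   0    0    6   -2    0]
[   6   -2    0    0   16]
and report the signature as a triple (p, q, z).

Answer: (2, 2, 1)

Derivation:
step 0: pivot 2 → sign +
step 1: pivot -18 → sign −
step 2: pivot -2 → sign −
step 3: pivot 2 → sign +
step 4: row/col 4 already zero → sign 0
signature = (2, 2, 1)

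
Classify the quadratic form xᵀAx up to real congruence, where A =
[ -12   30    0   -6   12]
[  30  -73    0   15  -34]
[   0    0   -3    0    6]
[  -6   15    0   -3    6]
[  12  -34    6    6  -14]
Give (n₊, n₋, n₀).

step 0: pivot -12 → sign −
step 1: pivot 2 → sign +
step 2: pivot -3 → sign −
step 3: pivot 2 → sign +
step 4: row/col 4 already zero → sign 0
signature = (2, 2, 1)

Answer: (2, 2, 1)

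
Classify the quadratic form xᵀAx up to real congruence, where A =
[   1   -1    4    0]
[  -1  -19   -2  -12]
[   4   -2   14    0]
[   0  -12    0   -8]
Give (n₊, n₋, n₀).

step 0: pivot 1 → sign +
step 1: pivot -20 → sign −
step 2: pivot -9/5 → sign −
step 3: row/col 3 already zero → sign 0
signature = (1, 2, 1)

Answer: (1, 2, 1)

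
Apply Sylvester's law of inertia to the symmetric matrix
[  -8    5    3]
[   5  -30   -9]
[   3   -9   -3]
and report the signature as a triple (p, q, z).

Answer: (1, 2, 0)

Derivation:
step 0: pivot -8 → sign −
step 1: pivot -215/8 → sign −
step 2: pivot 3/215 → sign +
signature = (1, 2, 0)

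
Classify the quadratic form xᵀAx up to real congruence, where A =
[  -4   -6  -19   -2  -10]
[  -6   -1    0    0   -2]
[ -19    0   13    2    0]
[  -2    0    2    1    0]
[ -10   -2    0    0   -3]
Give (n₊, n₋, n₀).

step 0: pivot -4 → sign −
step 1: pivot 8 → sign +
step 2: pivot 55/32 → sign +
step 3: pivot 27/55 → sign +
step 4: pivot -1/3 → sign −
signature = (3, 2, 0)

Answer: (3, 2, 0)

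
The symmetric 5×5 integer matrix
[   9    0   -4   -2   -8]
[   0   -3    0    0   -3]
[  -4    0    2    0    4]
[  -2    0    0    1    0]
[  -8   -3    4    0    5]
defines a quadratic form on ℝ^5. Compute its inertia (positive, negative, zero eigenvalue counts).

step 0: pivot 9 → sign +
step 1: pivot -3 → sign −
step 2: pivot 2/9 → sign +
step 3: pivot -3 → sign −
step 4: row/col 4 already zero → sign 0
signature = (2, 2, 1)

Answer: (2, 2, 1)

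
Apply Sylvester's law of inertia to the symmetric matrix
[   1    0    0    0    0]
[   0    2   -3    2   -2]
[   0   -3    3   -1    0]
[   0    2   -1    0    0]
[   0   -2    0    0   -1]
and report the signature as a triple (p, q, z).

step 0: pivot 1 → sign +
step 1: pivot 2 → sign +
step 2: pivot -3/2 → sign −
step 3: pivot 2/3 → sign +
step 4: pivot -3 → sign −
signature = (3, 2, 0)

Answer: (3, 2, 0)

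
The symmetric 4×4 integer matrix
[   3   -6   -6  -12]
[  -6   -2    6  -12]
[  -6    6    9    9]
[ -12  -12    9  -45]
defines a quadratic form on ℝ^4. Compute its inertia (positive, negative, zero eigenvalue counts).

Answer: (1, 2, 1)

Derivation:
step 0: pivot 3 → sign +
step 1: pivot -14 → sign −
step 2: pivot -3/7 → sign −
step 3: row/col 3 already zero → sign 0
signature = (1, 2, 1)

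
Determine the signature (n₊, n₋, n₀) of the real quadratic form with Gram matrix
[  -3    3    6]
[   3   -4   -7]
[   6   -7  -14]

step 0: pivot -3 → sign −
step 1: pivot -1 → sign −
step 2: pivot -1 → sign −
signature = (0, 3, 0)

Answer: (0, 3, 0)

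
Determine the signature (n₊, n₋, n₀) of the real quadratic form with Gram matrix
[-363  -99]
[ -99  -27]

step 0: pivot -363 → sign −
step 1: row/col 1 already zero → sign 0
signature = (0, 1, 1)

Answer: (0, 1, 1)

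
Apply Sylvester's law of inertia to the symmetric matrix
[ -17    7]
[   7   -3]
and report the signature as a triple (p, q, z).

step 0: pivot -17 → sign −
step 1: pivot -2/17 → sign −
signature = (0, 2, 0)

Answer: (0, 2, 0)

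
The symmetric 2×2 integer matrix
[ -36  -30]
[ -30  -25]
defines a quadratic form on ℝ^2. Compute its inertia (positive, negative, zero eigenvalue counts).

Answer: (0, 1, 1)

Derivation:
step 0: pivot -36 → sign −
step 1: row/col 1 already zero → sign 0
signature = (0, 1, 1)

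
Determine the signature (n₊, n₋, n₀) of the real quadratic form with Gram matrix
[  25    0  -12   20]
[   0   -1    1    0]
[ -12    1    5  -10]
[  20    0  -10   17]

step 0: pivot 25 → sign +
step 1: pivot -1 → sign −
step 2: pivot 6/25 → sign +
step 3: pivot 1/3 → sign +
signature = (3, 1, 0)

Answer: (3, 1, 0)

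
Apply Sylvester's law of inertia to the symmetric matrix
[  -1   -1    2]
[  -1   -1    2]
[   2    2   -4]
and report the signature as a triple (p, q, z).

step 0: pivot -1 → sign −
step 1: row/col 1 already zero → sign 0
step 2: row/col 2 already zero → sign 0
signature = (0, 1, 2)

Answer: (0, 1, 2)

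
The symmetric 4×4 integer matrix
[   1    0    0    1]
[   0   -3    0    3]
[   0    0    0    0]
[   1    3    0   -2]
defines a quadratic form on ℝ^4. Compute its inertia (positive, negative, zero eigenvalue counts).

step 0: pivot 1 → sign +
step 1: pivot -3 → sign −
step 2: row/col 2 already zero → sign 0
step 3: row/col 3 already zero → sign 0
signature = (1, 1, 2)

Answer: (1, 1, 2)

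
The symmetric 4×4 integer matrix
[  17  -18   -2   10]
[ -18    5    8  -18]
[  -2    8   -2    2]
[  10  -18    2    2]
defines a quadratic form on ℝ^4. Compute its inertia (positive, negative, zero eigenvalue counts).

step 0: pivot 17 → sign +
step 1: pivot -239/17 → sign −
step 2: pivot 54/239 → sign +
step 3: row/col 3 already zero → sign 0
signature = (2, 1, 1)

Answer: (2, 1, 1)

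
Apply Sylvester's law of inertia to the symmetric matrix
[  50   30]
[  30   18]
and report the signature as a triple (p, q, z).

step 0: pivot 50 → sign +
step 1: row/col 1 already zero → sign 0
signature = (1, 0, 1)

Answer: (1, 0, 1)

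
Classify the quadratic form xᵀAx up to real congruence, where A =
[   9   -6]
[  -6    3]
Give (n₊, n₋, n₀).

Answer: (1, 1, 0)

Derivation:
step 0: pivot 9 → sign +
step 1: pivot -1 → sign −
signature = (1, 1, 0)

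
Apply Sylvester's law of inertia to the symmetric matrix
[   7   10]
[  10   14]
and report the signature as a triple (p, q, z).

step 0: pivot 7 → sign +
step 1: pivot -2/7 → sign −
signature = (1, 1, 0)

Answer: (1, 1, 0)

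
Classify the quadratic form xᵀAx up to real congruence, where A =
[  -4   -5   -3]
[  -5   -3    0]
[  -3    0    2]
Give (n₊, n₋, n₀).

Answer: (1, 2, 0)

Derivation:
step 0: pivot -4 → sign −
step 1: pivot 13/4 → sign +
step 2: pivot -1/13 → sign −
signature = (1, 2, 0)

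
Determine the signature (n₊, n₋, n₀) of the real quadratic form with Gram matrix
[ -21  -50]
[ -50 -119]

step 0: pivot -21 → sign −
step 1: pivot 1/21 → sign +
signature = (1, 1, 0)

Answer: (1, 1, 0)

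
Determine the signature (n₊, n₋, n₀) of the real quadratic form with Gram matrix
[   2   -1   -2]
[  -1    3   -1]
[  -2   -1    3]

step 0: pivot 2 → sign +
step 1: pivot 5/2 → sign +
step 2: pivot -3/5 → sign −
signature = (2, 1, 0)

Answer: (2, 1, 0)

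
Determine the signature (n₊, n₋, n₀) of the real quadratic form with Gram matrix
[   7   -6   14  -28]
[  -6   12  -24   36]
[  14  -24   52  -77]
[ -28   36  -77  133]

step 0: pivot 7 → sign +
step 1: pivot 48/7 → sign +
step 2: pivot 3 → sign +
step 3: row/col 3 already zero → sign 0
signature = (3, 0, 1)

Answer: (3, 0, 1)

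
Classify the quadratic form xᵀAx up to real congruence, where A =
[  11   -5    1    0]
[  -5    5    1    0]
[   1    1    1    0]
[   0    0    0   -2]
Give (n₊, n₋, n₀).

step 0: pivot 11 → sign +
step 1: pivot 30/11 → sign +
step 2: pivot 2/15 → sign +
step 3: pivot -2 → sign −
signature = (3, 1, 0)

Answer: (3, 1, 0)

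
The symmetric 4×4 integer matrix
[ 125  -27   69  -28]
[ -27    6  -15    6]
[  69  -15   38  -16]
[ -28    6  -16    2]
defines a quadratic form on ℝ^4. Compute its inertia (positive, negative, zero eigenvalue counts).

step 0: pivot 125 → sign +
step 1: pivot 21/125 → sign +
step 2: pivot -1/7 → sign −
step 3: pivot -2 → sign −
signature = (2, 2, 0)

Answer: (2, 2, 0)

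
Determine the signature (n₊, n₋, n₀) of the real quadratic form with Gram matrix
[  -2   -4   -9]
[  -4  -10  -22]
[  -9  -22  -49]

step 0: pivot -2 → sign −
step 1: pivot -2 → sign −
step 2: pivot -1/2 → sign −
signature = (0, 3, 0)

Answer: (0, 3, 0)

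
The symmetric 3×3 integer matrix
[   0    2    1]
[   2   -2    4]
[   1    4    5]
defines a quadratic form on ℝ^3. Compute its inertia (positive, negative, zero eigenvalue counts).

Answer: (2, 1, 0)

Derivation:
step 0: pivot -2 → sign −
step 1: pivot 2 → sign +
step 2: pivot 1/2 → sign +
signature = (2, 1, 0)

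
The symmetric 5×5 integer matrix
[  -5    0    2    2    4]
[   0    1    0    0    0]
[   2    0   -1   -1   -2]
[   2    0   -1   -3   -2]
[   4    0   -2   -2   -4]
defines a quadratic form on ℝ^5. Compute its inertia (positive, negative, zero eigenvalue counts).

Answer: (1, 3, 1)

Derivation:
step 0: pivot -5 → sign −
step 1: pivot 1 → sign +
step 2: pivot -1/5 → sign −
step 3: pivot -2 → sign −
step 4: row/col 4 already zero → sign 0
signature = (1, 3, 1)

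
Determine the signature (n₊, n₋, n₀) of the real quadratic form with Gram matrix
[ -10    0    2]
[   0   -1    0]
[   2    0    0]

Answer: (1, 2, 0)

Derivation:
step 0: pivot -10 → sign −
step 1: pivot -1 → sign −
step 2: pivot 2/5 → sign +
signature = (1, 2, 0)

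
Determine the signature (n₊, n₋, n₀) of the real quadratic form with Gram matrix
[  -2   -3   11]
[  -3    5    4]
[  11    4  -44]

Answer: (2, 1, 0)

Derivation:
step 0: pivot -2 → sign −
step 1: pivot 19/2 → sign +
step 2: pivot 1/19 → sign +
signature = (2, 1, 0)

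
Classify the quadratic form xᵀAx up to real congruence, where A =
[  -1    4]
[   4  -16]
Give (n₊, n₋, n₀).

step 0: pivot -1 → sign −
step 1: row/col 1 already zero → sign 0
signature = (0, 1, 1)

Answer: (0, 1, 1)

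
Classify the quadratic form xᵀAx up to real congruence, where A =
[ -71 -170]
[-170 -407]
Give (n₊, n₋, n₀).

Answer: (1, 1, 0)

Derivation:
step 0: pivot -71 → sign −
step 1: pivot 3/71 → sign +
signature = (1, 1, 0)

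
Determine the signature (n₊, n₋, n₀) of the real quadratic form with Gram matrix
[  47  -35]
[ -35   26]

step 0: pivot 47 → sign +
step 1: pivot -3/47 → sign −
signature = (1, 1, 0)

Answer: (1, 1, 0)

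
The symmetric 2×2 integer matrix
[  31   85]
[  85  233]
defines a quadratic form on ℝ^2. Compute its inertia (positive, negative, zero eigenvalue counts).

step 0: pivot 31 → sign +
step 1: pivot -2/31 → sign −
signature = (1, 1, 0)

Answer: (1, 1, 0)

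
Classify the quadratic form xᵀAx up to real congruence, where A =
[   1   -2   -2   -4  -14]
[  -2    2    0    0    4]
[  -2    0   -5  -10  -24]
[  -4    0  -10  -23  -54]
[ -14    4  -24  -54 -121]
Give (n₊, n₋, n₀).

step 0: pivot 1 → sign +
step 1: pivot -2 → sign −
step 2: pivot -1 → sign −
step 3: pivot -3 → sign −
step 4: pivot -1 → sign −
signature = (1, 4, 0)

Answer: (1, 4, 0)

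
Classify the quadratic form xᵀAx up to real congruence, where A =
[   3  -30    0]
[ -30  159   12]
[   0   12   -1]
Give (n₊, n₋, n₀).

step 0: pivot 3 → sign +
step 1: pivot -141 → sign −
step 2: pivot 1/47 → sign +
signature = (2, 1, 0)

Answer: (2, 1, 0)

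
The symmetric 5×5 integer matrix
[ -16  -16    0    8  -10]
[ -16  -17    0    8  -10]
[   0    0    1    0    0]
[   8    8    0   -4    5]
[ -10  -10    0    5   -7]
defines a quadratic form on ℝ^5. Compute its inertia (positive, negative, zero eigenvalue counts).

Answer: (1, 3, 1)

Derivation:
step 0: pivot -16 → sign −
step 1: pivot -1 → sign −
step 2: pivot 1 → sign +
step 3: pivot -3/4 → sign −
step 4: row/col 4 already zero → sign 0
signature = (1, 3, 1)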